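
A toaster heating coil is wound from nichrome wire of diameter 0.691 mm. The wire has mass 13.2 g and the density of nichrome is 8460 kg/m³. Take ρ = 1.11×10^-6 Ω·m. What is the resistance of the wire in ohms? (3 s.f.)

A = π(d/2)² = π(3.4550e-04 m)² = 3.7501e-07 m²
L = m/(density·A) = 0.0132/(8460×3.7501e-07) = 4.161 m
R = ρL/A = (1.11×10^-6)(4.161)/(3.7501e-07) = 12.3 Ω

12.3 Ω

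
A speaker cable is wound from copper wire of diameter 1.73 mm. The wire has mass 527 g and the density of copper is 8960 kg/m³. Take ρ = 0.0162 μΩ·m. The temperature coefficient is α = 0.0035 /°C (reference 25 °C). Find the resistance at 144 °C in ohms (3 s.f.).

ρ = 0.0162 μΩ·m = 1.62×10^-8 Ω·m
A = π(d/2)² = π(8.6500e-04 m)² = 2.3506e-06 m²
L = m/(density·A) = 0.527/(8960×2.3506e-06) = 25.02 m
R = ρL/A = (1.62×10^-8)(25.02)/(2.3506e-06) = 0.1724 Ω
R(144 °C) = 0.1724 × (1 + 0.0035×119) = 0.244 Ω

0.244 Ω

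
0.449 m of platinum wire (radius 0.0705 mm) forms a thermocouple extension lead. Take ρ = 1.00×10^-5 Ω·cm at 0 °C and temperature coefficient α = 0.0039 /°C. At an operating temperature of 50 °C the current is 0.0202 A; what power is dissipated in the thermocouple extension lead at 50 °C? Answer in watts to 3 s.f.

ρ = 1.00×10^-5 Ω·cm = 1.00×10^-7 Ω·m
A = πr² = π(7.0500e-05 m)² = 1.561e-08 m²
R₍0₎ = ρL/A = (1.00×10^-7)(0.449)/(1.561e-08) = 2.876 Ω
R₍50₎ = R₍0₎(1 + αΔT) = 2.876 × (1 + 0.0039×50) = 3.436 Ω
P = I²R = (0.0202)² × 3.436 = 0.00140 W

0.00140 W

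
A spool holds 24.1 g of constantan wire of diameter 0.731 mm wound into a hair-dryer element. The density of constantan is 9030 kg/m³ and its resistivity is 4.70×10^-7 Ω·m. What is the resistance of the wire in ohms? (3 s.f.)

A = π(d/2)² = π(3.6550e-04 m)² = 4.1969e-07 m²
L = m/(density·A) = 0.0241/(9030×4.1969e-07) = 6.359 m
R = ρL/A = (4.70×10^-7)(6.359)/(4.1969e-07) = 7.12 Ω

7.12 Ω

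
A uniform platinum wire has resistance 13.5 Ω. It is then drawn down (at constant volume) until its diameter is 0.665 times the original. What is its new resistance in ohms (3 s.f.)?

69.0 Ω

Volume constant ⇒ L' = L/r² with r = 0.665. R' = ρL'/A' = ρ(L/r²)/(πr²d₀²/4) = R/r⁴.
R' = 5.113 × 13.5 = 69.0 Ω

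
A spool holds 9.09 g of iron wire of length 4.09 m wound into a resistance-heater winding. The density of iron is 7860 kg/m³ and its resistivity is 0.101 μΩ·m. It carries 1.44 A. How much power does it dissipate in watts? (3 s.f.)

ρ = 0.101 μΩ·m = 1.01×10^-7 Ω·m
A = m/(density·L) = 0.00909/(7860×4.09) = 2.8276e-07 m²
R = ρL/A = (1.01×10^-7)(4.09)/(2.8276e-07) = 1.461 Ω
P = I²R = (1.44)² × 1.461 = 3.03 W

3.03 W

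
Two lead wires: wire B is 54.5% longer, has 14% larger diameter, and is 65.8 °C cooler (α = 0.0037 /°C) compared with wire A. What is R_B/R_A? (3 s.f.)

R ∝ ρL/d² with ρ ∝ (1+αΔT), so R_B/R_A = (1 + 54.5/100) × (1 + 14/100)⁻² × (1 − 0.0037×65.8)
= 1.545 × 0.7695 × 0.7565 = 0.899

0.899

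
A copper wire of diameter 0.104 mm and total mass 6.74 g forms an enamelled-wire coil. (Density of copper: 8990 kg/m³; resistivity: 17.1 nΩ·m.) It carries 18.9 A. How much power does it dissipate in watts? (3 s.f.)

ρ = 17.1 nΩ·m = 1.71×10^-8 Ω·m
A = π(d/2)² = π(5.2000e-05 m)² = 8.4949e-09 m²
L = m/(density·A) = 0.00674/(8990×8.4949e-09) = 88.26 m
R = ρL/A = (1.71×10^-8)(88.26)/(8.4949e-09) = 177.7 Ω
P = I²R = (18.9)² × 177.7 = 63500 W

63500 W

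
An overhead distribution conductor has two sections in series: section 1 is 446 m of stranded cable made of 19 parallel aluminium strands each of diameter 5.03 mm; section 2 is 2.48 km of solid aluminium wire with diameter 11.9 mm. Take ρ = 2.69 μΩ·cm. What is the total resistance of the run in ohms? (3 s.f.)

0.632 Ω

ρ = 2.69 μΩ·cm = 2.69×10^-8 Ω·m
Section 1: A_strand = π(2.5150e-03)² = 1.987e-05 m²; R₁ = ρL/(N·A_s) = (2.69×10^-8)(446)/(19×1.987e-05) = 0.03178 Ω
Section 2: A = π(d/2)² = π(5.9500e-03 m)² = 1.112e-04 m²
R₂ = (2.69×10^-8)(2480)/(1.112e-04) = 0.5998 Ω
R = R₁ + R₂ = 0.632 Ω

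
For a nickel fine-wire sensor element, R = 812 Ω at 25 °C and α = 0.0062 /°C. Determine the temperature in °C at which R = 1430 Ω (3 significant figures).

148 °C

R = R₀(1 + α(T − T₀)) ⇒ T = T₀ + (R/R₀ − 1)/α
T = 25 + (1430/812 − 1)/0.0062 = 25 + (0.7611)/0.0062 = 148 °C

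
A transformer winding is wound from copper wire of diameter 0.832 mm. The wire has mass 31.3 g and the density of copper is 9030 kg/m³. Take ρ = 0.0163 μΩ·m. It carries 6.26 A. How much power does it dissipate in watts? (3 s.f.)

ρ = 0.0163 μΩ·m = 1.63×10^-8 Ω·m
A = π(d/2)² = π(4.1600e-04 m)² = 5.4367e-07 m²
L = m/(density·A) = 0.0313/(9030×5.4367e-07) = 6.376 m
R = ρL/A = (1.63×10^-8)(6.376)/(5.4367e-07) = 0.1911 Ω
P = I²R = (6.26)² × 0.1911 = 7.49 W

7.49 W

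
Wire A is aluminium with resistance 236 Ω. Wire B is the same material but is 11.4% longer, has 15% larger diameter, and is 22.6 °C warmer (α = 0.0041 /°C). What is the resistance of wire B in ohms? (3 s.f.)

R ∝ ρL/d² with ρ ∝ (1+αΔT), so R_B/R_A = (1 + 11.4/100) × (1 + 15/100)⁻² × (1 + 0.0041×22.6)
= 1.114 × 0.7561 × 1.093 = 0.9204
R_B = 0.9204 × 236 = 217 Ω

217 Ω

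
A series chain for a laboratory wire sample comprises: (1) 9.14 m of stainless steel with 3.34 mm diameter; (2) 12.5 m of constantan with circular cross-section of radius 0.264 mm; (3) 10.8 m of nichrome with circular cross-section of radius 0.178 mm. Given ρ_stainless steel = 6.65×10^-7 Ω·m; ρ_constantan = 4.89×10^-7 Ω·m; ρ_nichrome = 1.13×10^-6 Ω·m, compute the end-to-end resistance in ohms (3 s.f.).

Seg 1: A = π(d/2)² = π(1.6700e-03 m)² = 8.762e-06 m²
R_1 = (6.65×10^-7)(9.14)/(8.762e-06) = 0.6937 Ω
Seg 2: A = πr² = π(2.6400e-04 m)² = 2.190e-07 m²
R_2 = (4.89×10^-7)(12.5)/(2.190e-07) = 27.92 Ω
Seg 3: A = πr² = π(1.7800e-04 m)² = 9.954e-08 m²
R_3 = (1.13×10^-6)(10.8)/(9.954e-08) = 122.6 Ω
R_total = R_1 + R_2 + R_3 = 151 Ω

151 Ω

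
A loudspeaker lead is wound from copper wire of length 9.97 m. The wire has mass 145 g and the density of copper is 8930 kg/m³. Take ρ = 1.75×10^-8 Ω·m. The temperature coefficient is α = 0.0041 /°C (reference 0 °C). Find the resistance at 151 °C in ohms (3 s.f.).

0.173 Ω

A = m/(density·L) = 0.145/(8930×9.97) = 1.6286e-06 m²
R = ρL/A = (1.75×10^-8)(9.97)/(1.6286e-06) = 0.1071 Ω
R(151 °C) = 0.1071 × (1 + 0.0041×151) = 0.173 Ω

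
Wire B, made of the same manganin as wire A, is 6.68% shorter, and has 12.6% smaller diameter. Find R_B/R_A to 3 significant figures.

R ∝ L/d², so R_B/R_A = (1 − 6.68/100) × (1 − 12.6/100)⁻²
= 0.9332 × 1.309 = 1.22

1.22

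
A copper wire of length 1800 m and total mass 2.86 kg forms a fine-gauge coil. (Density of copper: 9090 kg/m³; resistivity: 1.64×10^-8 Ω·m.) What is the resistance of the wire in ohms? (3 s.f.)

169 Ω

A = m/(density·L) = 2.86/(9090×1800) = 1.7480e-07 m²
R = ρL/A = (1.64×10^-8)(1800)/(1.7480e-07) = 169 Ω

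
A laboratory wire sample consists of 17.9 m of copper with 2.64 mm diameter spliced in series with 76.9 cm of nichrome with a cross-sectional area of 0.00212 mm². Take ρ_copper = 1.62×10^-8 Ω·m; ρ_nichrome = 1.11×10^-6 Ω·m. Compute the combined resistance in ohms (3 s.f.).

403 Ω

Segment 1: A = π(d/2)² = π(1.3200e-03 m)² = 5.474e-06 m²
R₁ = ρL/A = (1.62×10^-8)(17.9)/(5.474e-06) = 0.05297 Ω
Segment 2: A = 0.00212 mm² = 2.120e-09 m²
R₂ = (1.11×10^-6)(0.769)/(2.120e-09) = 402.6 Ω
R = R₁ + R₂ = 403 Ω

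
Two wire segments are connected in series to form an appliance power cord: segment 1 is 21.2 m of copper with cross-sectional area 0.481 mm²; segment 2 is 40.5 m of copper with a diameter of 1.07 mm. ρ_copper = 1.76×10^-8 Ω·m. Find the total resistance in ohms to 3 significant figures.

Segment 1: A = 0.481 mm² = 4.810e-07 m²
R₁ = ρL/A = (1.76×10^-8)(21.2)/(4.810e-07) = 0.7757 Ω
Segment 2: A = π(d/2)² = π(5.3500e-04 m)² = 8.992e-07 m²
R₂ = (1.76×10^-8)(40.5)/(8.992e-07) = 0.7927 Ω
R = R₁ + R₂ = 1.57 Ω

1.57 Ω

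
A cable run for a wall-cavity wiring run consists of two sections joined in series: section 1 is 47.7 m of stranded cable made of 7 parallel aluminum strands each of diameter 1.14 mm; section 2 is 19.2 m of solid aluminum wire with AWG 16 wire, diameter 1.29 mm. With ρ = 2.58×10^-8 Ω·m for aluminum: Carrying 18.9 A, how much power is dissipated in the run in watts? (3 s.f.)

197 W

Section 1: A_strand = π(5.7000e-04)² = 1.021e-06 m²; R₁ = ρL/(N·A_s) = (2.58×10^-8)(47.7)/(7×1.021e-06) = 0.1722 Ω
Section 2: A = π(1.29/2 mm)² = π(6.4500e-04 m)² = 1.307e-06 m²
R₂ = (2.58×10^-8)(19.2)/(1.307e-06) = 0.379 Ω
R = R₁ + R₂ = 0.5513 Ω
P = I²R = (18.9)² × 0.5513 = 197 W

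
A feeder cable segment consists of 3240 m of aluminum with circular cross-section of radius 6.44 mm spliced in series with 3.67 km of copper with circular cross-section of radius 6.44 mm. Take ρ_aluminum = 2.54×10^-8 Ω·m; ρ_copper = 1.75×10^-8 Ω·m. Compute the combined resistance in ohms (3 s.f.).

1.12 Ω

Segment 1: A = πr² = π(6.4400e-03 m)² = 1.303e-04 m²
R₁ = ρL/A = (2.54×10^-8)(3240)/(1.303e-04) = 0.6316 Ω
R₂ = (1.75×10^-8)(3670)/(1.303e-04) = 0.4929 Ω
R = R₁ + R₂ = 1.12 Ω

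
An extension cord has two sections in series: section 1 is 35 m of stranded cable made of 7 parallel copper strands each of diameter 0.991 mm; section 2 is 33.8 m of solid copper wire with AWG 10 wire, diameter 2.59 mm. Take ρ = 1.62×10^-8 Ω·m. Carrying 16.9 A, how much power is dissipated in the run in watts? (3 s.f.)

59.7 W

Section 1: A_strand = π(4.9550e-04)² = 7.713e-07 m²; R₁ = ρL/(N·A_s) = (1.62×10^-8)(35)/(7×7.713e-07) = 0.105 Ω
Section 2: A = π(2.59/2 mm)² = π(1.2950e-03 m)² = 5.269e-06 m²
R₂ = (1.62×10^-8)(33.8)/(5.269e-06) = 0.1039 Ω
R = R₁ + R₂ = 0.2089 Ω
P = I²R = (16.9)² × 0.2089 = 59.7 W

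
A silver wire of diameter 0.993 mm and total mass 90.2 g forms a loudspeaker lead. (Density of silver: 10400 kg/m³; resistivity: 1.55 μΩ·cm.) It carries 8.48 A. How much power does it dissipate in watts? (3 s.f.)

16.1 W

ρ = 1.55 μΩ·cm = 1.55×10^-8 Ω·m
A = π(d/2)² = π(4.9650e-04 m)² = 7.7444e-07 m²
L = m/(density·A) = 0.0902/(10400×7.7444e-07) = 11.2 m
R = ρL/A = (1.55×10^-8)(11.2)/(7.7444e-07) = 0.2241 Ω
P = I²R = (8.48)² × 0.2241 = 16.1 W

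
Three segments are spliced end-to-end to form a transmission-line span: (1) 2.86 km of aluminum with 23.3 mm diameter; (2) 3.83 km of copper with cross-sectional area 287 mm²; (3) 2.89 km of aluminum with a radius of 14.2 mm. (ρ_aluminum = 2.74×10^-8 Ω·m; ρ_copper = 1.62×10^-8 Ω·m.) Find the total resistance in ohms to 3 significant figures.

Seg 1: A = π(d/2)² = π(1.1650e-02 m)² = 4.264e-04 m²
R_1 = (2.74×10^-8)(2860)/(4.264e-04) = 0.1838 Ω
Seg 2: A = 287 mm² = 2.870e-04 m²
R_2 = (1.62×10^-8)(3830)/(2.870e-04) = 0.2162 Ω
Seg 3: A = πr² = π(1.4200e-02 m)² = 6.335e-04 m²
R_3 = (2.74×10^-8)(2890)/(6.335e-04) = 0.125 Ω
R_total = R_1 + R_2 + R_3 = 0.525 Ω

0.525 Ω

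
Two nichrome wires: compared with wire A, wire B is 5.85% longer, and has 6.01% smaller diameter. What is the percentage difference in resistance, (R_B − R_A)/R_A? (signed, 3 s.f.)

R ∝ L/d², so R_B/R_A = (1 + 5.85/100) × (1 − 6.01/100)⁻²
= 1.058 × 1.132 = 1.198
(R_B − R_A)/R_A = 1.198 − 1 = 19.8%

19.8%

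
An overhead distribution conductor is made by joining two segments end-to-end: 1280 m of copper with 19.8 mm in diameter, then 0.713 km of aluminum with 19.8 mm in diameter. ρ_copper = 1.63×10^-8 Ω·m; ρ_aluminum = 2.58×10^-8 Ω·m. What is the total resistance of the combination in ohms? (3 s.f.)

Segment 1: A = π(d/2)² = π(9.9000e-03 m)² = 3.079e-04 m²
R₁ = ρL/A = (1.63×10^-8)(1280)/(3.079e-04) = 0.06776 Ω
R₂ = (2.58×10^-8)(713)/(3.079e-04) = 0.05974 Ω
R = R₁ + R₂ = 0.128 Ω

0.128 Ω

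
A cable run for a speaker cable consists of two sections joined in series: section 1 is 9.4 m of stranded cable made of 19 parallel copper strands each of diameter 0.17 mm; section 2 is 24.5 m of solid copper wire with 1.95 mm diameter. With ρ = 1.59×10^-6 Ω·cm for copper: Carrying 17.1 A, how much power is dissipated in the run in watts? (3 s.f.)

ρ = 1.59×10^-6 Ω·cm = 1.59×10^-8 Ω·m
Section 1: A_strand = π(8.5000e-05)² = 2.270e-08 m²; R₁ = ρL/(N·A_s) = (1.59×10^-8)(9.4)/(19×2.270e-08) = 0.3466 Ω
Section 2: A = π(d/2)² = π(9.7500e-04 m)² = 2.986e-06 m²
R₂ = (1.59×10^-8)(24.5)/(2.986e-06) = 0.1304 Ω
R = R₁ + R₂ = 0.477 Ω
P = I²R = (17.1)² × 0.477 = 139 W

139 W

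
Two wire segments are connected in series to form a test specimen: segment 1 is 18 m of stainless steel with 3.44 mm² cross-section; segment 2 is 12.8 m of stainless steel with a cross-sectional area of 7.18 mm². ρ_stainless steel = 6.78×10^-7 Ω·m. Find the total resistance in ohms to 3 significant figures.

Segment 1: A = 3.44 mm² = 3.440e-06 m²
R₁ = ρL/A = (6.78×10^-7)(18)/(3.440e-06) = 3.548 Ω
Segment 2: A = 7.18 mm² = 7.180e-06 m²
R₂ = (6.78×10^-7)(12.8)/(7.180e-06) = 1.209 Ω
R = R₁ + R₂ = 4.76 Ω

4.76 Ω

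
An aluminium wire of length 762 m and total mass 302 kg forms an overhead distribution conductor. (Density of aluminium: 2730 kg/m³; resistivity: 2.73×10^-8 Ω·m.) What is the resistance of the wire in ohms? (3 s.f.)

A = m/(density·L) = 302/(2730×762) = 1.4517e-04 m²
R = ρL/A = (2.73×10^-8)(762)/(1.4517e-04) = 0.143 Ω

0.143 Ω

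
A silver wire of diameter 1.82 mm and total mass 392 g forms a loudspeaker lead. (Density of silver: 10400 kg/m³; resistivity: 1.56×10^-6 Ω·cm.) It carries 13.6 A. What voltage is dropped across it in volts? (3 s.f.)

ρ = 1.56×10^-6 Ω·cm = 1.56×10^-8 Ω·m
A = π(d/2)² = π(9.1000e-04 m)² = 2.6016e-06 m²
L = m/(density·A) = 0.392/(10400×2.6016e-06) = 14.49 m
R = ρL/A = (1.56×10^-8)(14.49)/(2.6016e-06) = 0.08688 Ω
V = IR = 13.6 × 0.08688 = 1.18 V

1.18 V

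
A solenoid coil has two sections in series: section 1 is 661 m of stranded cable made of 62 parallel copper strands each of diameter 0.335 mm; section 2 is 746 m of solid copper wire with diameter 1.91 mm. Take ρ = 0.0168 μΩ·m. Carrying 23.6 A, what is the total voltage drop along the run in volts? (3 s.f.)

ρ = 0.0168 μΩ·m = 1.68×10^-8 Ω·m
Section 1: A_strand = π(1.6750e-04)² = 8.814e-08 m²; R₁ = ρL/(N·A_s) = (1.68×10^-8)(661)/(62×8.814e-08) = 2.032 Ω
Section 2: A = π(d/2)² = π(9.5500e-04 m)² = 2.865e-06 m²
R₂ = (1.68×10^-8)(746)/(2.865e-06) = 4.374 Ω
R = R₁ + R₂ = 6.406 Ω
V = IR = 23.6 × 6.406 = 151 V

151 V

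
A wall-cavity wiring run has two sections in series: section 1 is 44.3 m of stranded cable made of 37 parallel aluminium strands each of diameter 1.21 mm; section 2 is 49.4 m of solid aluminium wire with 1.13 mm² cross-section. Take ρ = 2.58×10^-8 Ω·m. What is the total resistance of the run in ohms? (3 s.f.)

1.15 Ω

Section 1: A_strand = π(6.0500e-04)² = 1.150e-06 m²; R₁ = ρL/(N·A_s) = (2.58×10^-8)(44.3)/(37×1.150e-06) = 0.02686 Ω
Section 2: A = 1.13 mm² = 1.130e-06 m²
R₂ = (2.58×10^-8)(49.4)/(1.130e-06) = 1.128 Ω
R = R₁ + R₂ = 1.15 Ω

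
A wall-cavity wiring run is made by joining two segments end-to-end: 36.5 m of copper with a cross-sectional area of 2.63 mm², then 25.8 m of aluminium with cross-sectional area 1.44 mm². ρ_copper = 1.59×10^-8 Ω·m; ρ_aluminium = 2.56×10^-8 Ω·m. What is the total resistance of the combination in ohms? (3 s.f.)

Segment 1: A = 2.63 mm² = 2.630e-06 m²
R₁ = ρL/A = (1.59×10^-8)(36.5)/(2.630e-06) = 0.2207 Ω
Segment 2: A = 1.44 mm² = 1.440e-06 m²
R₂ = (2.56×10^-8)(25.8)/(1.440e-06) = 0.4587 Ω
R = R₁ + R₂ = 0.679 Ω

0.679 Ω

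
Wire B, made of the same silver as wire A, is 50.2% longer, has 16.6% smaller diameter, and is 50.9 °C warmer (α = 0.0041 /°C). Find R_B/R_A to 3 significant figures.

2.61

R ∝ ρL/d² with ρ ∝ (1+αΔT), so R_B/R_A = (1 + 50.2/100) × (1 − 16.6/100)⁻² × (1 + 0.0041×50.9)
= 1.502 × 1.438 × 1.209 = 2.61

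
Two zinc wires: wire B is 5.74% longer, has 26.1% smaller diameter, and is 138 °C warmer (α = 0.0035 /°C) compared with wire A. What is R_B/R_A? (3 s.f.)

R ∝ ρL/d² with ρ ∝ (1+αΔT), so R_B/R_A = (1 + 5.74/100) × (1 − 26.1/100)⁻² × (1 + 0.0035×138)
= 1.057 × 1.831 × 1.483 = 2.87

2.87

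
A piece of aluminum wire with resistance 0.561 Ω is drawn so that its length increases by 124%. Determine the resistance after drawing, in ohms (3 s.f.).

2.81 Ω

k = 1 + 124/100 = 2.24; volume constant ⇒ A' = A/k, so R' = k²R.
R' = 5.018 × 0.561 = 2.81 Ω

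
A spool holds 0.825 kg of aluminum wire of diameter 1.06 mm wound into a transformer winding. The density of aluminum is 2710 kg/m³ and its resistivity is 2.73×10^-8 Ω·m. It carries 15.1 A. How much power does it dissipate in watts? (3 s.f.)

A = π(d/2)² = π(5.3000e-04 m)² = 8.8247e-07 m²
L = m/(density·A) = 0.825/(2710×8.8247e-07) = 345 m
R = ρL/A = (2.73×10^-8)(345)/(8.8247e-07) = 10.67 Ω
P = I²R = (15.1)² × 10.67 = 2430 W

2430 W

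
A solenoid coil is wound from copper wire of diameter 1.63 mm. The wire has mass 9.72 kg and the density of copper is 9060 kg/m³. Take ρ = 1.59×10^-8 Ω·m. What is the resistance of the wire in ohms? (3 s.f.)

A = π(d/2)² = π(8.1500e-04 m)² = 2.0867e-06 m²
L = m/(density·A) = 9.72/(9060×2.0867e-06) = 514.1 m
R = ρL/A = (1.59×10^-8)(514.1)/(2.0867e-06) = 3.92 Ω

3.92 Ω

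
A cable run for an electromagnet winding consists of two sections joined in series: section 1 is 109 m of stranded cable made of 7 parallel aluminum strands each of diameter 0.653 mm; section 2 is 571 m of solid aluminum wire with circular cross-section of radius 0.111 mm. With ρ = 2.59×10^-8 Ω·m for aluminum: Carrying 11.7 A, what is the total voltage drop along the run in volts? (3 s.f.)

Section 1: A_strand = π(3.2650e-04)² = 3.349e-07 m²; R₁ = ρL/(N·A_s) = (2.59×10^-8)(109)/(7×3.349e-07) = 1.204 Ω
Section 2: A = πr² = π(1.1100e-04 m)² = 3.871e-08 m²
R₂ = (2.59×10^-8)(571)/(3.871e-08) = 382.1 Ω
R = R₁ + R₂ = 383.3 Ω
V = IR = 11.7 × 383.3 = 4480 V

4480 V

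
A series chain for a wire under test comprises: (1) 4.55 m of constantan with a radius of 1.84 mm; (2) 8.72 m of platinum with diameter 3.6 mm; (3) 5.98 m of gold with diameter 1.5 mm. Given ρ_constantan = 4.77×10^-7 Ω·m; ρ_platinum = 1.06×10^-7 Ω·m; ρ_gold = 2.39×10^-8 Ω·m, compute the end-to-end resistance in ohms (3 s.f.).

0.376 Ω

Seg 1: A = πr² = π(1.8400e-03 m)² = 1.064e-05 m²
R_1 = (4.77×10^-7)(4.55)/(1.064e-05) = 0.2041 Ω
Seg 2: A = π(d/2)² = π(1.8000e-03 m)² = 1.018e-05 m²
R_2 = (1.06×10^-7)(8.72)/(1.018e-05) = 0.09081 Ω
Seg 3: A = π(d/2)² = π(7.5000e-04 m)² = 1.767e-06 m²
R_3 = (2.39×10^-8)(5.98)/(1.767e-06) = 0.08088 Ω
R_total = R_1 + R_2 + R_3 = 0.376 Ω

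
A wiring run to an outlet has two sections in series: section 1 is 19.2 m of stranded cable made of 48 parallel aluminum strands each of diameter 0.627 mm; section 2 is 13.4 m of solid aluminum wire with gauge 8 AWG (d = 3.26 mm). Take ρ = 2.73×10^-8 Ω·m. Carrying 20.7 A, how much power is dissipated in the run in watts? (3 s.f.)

Section 1: A_strand = π(3.1350e-04)² = 3.088e-07 m²; R₁ = ρL/(N·A_s) = (2.73×10^-8)(19.2)/(48×3.088e-07) = 0.03537 Ω
Section 2: A = π(3.26/2 mm)² = π(1.6300e-03 m)² = 8.347e-06 m²
R₂ = (2.73×10^-8)(13.4)/(8.347e-06) = 0.04383 Ω
R = R₁ + R₂ = 0.07919 Ω
P = I²R = (20.7)² × 0.07919 = 33.9 W

33.9 W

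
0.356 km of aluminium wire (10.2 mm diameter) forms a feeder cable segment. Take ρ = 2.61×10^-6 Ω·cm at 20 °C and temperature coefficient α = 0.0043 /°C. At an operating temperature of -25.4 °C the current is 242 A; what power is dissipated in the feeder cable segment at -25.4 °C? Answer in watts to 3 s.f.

ρ = 2.61×10^-6 Ω·cm = 2.61×10^-8 Ω·m
A = π(d/2)² = π(5.1000e-03 m)² = 8.171e-05 m²
R₍20₎ = ρL/A = (2.61×10^-8)(356)/(8.171e-05) = 0.1137 Ω
R₍-25.4₎ = R₍20₎(1 + αΔT) = 0.1137 × (1 + 0.0043×-45.4) = 0.09151 Ω
P = I²R = (242)² × 0.09151 = 5360 W

5360 W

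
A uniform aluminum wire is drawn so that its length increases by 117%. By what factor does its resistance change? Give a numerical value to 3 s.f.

k = 1 + 117/100 = 2.17; volume constant ⇒ A' = A/k, so R' = k²R.
Factor = 4.71

4.71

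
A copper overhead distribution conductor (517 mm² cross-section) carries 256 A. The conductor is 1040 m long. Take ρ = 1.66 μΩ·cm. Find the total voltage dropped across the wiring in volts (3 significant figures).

ρ = 1.66 μΩ·cm = 1.66×10^-8 Ω·m
A = 517 mm² = 5.170e-04 m²
R = ρL/A = (1.66×10^-8)(1040)/(5.170e-04) = 0.03339 Ω
V = IR = 256 × 0.03339 = 8.55 V

8.55 V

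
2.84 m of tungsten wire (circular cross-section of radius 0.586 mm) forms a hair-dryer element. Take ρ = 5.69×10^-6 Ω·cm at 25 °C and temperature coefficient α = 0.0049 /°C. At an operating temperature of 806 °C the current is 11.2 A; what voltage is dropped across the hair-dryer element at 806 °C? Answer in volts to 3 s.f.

8.10 V

ρ = 5.69×10^-6 Ω·cm = 5.69×10^-8 Ω·m
A = πr² = π(5.8600e-04 m)² = 1.079e-06 m²
R₍25₎ = ρL/A = (5.69×10^-8)(2.84)/(1.079e-06) = 0.1498 Ω
R₍806₎ = R₍25₎(1 + αΔT) = 0.1498 × (1 + 0.0049×781) = 0.723 Ω
V = IR = 11.2 × 0.723 = 8.10 V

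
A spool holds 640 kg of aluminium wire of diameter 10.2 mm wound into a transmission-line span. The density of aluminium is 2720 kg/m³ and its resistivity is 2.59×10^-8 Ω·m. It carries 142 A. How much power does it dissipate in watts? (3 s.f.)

18400 W

A = π(d/2)² = π(5.1000e-03 m)² = 8.1713e-05 m²
L = m/(density·A) = 640/(2720×8.1713e-05) = 2880 m
R = ρL/A = (2.59×10^-8)(2880)/(8.1713e-05) = 0.9127 Ω
P = I²R = (142)² × 0.9127 = 18400 W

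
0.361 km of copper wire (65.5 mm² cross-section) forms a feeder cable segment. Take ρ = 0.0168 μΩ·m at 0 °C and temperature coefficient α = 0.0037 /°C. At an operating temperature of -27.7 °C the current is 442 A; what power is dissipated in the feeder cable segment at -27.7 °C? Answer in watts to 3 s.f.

16200 W

ρ = 0.0168 μΩ·m = 1.68×10^-8 Ω·m
A = 65.5 mm² = 6.550e-05 m²
R₍0₎ = ρL/A = (1.68×10^-8)(361)/(6.550e-05) = 0.09259 Ω
R₍-27.7₎ = R₍0₎(1 + αΔT) = 0.09259 × (1 + 0.0037×-27.7) = 0.0831 Ω
P = I²R = (442)² × 0.0831 = 16200 W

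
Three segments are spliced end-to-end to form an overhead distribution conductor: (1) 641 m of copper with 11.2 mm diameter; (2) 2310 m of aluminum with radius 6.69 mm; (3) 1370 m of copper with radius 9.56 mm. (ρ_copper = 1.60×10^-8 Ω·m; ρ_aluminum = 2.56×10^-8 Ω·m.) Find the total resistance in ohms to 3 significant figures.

0.601 Ω

Seg 1: A = π(d/2)² = π(5.6000e-03 m)² = 9.852e-05 m²
R_1 = (1.60×10^-8)(641)/(9.852e-05) = 0.1041 Ω
Seg 2: A = πr² = π(6.6900e-03 m)² = 1.406e-04 m²
R_2 = (2.56×10^-8)(2310)/(1.406e-04) = 0.4206 Ω
Seg 3: A = πr² = π(9.5600e-03 m)² = 2.871e-04 m²
R_3 = (1.60×10^-8)(1370)/(2.871e-04) = 0.07634 Ω
R_total = R_1 + R_2 + R_3 = 0.601 Ω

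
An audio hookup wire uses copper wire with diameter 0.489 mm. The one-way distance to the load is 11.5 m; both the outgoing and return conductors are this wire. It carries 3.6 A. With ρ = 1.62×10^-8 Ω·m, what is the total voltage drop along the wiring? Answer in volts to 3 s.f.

A = π(d/2)² = π(2.4450e-04 m)² = 1.878e-07 m²
Total conductor length (both ways) L = 2 × 11.5 = 23 m
R = ρL/A = (1.62×10^-8)(23)/(1.878e-07) = 1.984 Ω
V = IR = 3.6 × 1.984 = 7.14 V

7.14 V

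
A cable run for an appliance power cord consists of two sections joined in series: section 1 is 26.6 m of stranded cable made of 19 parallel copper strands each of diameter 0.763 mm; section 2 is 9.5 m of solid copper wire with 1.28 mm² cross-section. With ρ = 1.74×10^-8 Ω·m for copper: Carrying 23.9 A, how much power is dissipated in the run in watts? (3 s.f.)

Section 1: A_strand = π(3.8150e-04)² = 4.572e-07 m²; R₁ = ρL/(N·A_s) = (1.74×10^-8)(26.6)/(19×4.572e-07) = 0.05328 Ω
Section 2: A = 1.28 mm² = 1.280e-06 m²
R₂ = (1.74×10^-8)(9.5)/(1.280e-06) = 0.1291 Ω
R = R₁ + R₂ = 0.1824 Ω
P = I²R = (23.9)² × 0.1824 = 104 W

104 W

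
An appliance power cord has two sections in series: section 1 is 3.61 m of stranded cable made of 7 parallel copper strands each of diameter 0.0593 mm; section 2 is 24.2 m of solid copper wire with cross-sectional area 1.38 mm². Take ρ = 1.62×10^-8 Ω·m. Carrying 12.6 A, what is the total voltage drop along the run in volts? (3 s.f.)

41.7 V

Section 1: A_strand = π(2.9650e-05)² = 2.762e-09 m²; R₁ = ρL/(N·A_s) = (1.62×10^-8)(3.61)/(7×2.762e-09) = 3.025 Ω
Section 2: A = 1.38 mm² = 1.380e-06 m²
R₂ = (1.62×10^-8)(24.2)/(1.380e-06) = 0.2841 Ω
R = R₁ + R₂ = 3.309 Ω
V = IR = 12.6 × 3.309 = 41.7 V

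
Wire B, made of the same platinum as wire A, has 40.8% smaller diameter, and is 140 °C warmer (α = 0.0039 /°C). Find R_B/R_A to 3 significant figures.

R ∝ ρL/d² with ρ ∝ (1+αΔT), so R_B/R_A = (1 − 40.8/100)⁻² × (1 + 0.0039×140)
= 2.853 × 1.546 = 4.41

4.41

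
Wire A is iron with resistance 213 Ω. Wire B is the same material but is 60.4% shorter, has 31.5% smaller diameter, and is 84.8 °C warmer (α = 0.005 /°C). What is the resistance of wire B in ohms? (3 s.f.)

256 Ω

R ∝ ρL/d² with ρ ∝ (1+αΔT), so R_B/R_A = (1 − 60.4/100) × (1 − 31.5/100)⁻² × (1 + 0.005×84.8)
= 0.396 × 2.131 × 1.424 = 1.202
R_B = 1.202 × 213 = 256 Ω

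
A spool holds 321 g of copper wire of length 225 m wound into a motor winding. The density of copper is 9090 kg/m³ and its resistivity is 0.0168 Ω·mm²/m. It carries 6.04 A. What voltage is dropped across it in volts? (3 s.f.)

145 V

ρ = 0.0168 Ω·mm²/m = 1.68×10^-8 Ω·m
A = m/(density·L) = 0.321/(9090×225) = 1.5695e-07 m²
R = ρL/A = (1.68×10^-8)(225)/(1.5695e-07) = 24.08 Ω
V = IR = 6.04 × 24.08 = 145 V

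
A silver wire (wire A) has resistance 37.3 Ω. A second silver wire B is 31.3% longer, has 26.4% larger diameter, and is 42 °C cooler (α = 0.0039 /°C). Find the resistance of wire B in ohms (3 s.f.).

R ∝ ρL/d² with ρ ∝ (1+αΔT), so R_B/R_A = (1 + 31.3/100) × (1 + 26.4/100)⁻² × (1 − 0.0039×42)
= 1.313 × 0.6259 × 0.8362 = 0.6872
R_B = 0.6872 × 37.3 = 25.6 Ω

25.6 Ω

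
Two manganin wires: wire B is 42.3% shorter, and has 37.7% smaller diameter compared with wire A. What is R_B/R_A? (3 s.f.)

1.49

R ∝ L/d², so R_B/R_A = (1 − 42.3/100) × (1 − 37.7/100)⁻²
= 0.577 × 2.576 = 1.49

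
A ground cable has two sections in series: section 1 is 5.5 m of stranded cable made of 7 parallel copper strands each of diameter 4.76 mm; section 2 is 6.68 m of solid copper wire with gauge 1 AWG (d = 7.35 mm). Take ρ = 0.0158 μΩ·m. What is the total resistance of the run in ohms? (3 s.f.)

0.00319 Ω

ρ = 0.0158 μΩ·m = 1.58×10^-8 Ω·m
Section 1: A_strand = π(2.3800e-03)² = 1.780e-05 m²; R₁ = ρL/(N·A_s) = (1.58×10^-8)(5.5)/(7×1.780e-05) = 6.976×10^-4 Ω
Section 2: A = π(7.35/2 mm)² = π(3.6750e-03 m)² = 4.243e-05 m²
R₂ = (1.58×10^-8)(6.68)/(4.243e-05) = 0.002488 Ω
R = R₁ + R₂ = 0.00319 Ω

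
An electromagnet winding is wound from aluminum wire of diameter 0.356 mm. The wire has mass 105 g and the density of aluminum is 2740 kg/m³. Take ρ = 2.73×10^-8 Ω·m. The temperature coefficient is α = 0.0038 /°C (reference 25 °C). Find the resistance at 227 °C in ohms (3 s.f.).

A = π(d/2)² = π(1.7800e-04 m)² = 9.9538e-08 m²
L = m/(density·A) = 0.105/(2740×9.9538e-08) = 385 m
R = ρL/A = (2.73×10^-8)(385)/(9.9538e-08) = 105.6 Ω
R(227 °C) = 105.6 × (1 + 0.0038×202) = 187 Ω

187 Ω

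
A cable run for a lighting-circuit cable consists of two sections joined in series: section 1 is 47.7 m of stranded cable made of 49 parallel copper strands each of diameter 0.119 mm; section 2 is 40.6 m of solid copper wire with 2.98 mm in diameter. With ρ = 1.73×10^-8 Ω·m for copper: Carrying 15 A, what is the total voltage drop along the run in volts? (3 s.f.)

Section 1: A_strand = π(5.9500e-05)² = 1.112e-08 m²; R₁ = ρL/(N·A_s) = (1.73×10^-8)(47.7)/(49×1.112e-08) = 1.514 Ω
Section 2: A = π(d/2)² = π(1.4900e-03 m)² = 6.975e-06 m²
R₂ = (1.73×10^-8)(40.6)/(6.975e-06) = 0.1007 Ω
R = R₁ + R₂ = 1.615 Ω
V = IR = 15 × 1.615 = 24.2 V

24.2 V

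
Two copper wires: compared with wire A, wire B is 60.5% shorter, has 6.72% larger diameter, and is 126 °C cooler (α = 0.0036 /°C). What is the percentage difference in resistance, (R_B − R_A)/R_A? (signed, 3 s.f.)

R ∝ ρL/d² with ρ ∝ (1+αΔT), so R_B/R_A = (1 − 60.5/100) × (1 + 6.72/100)⁻² × (1 − 0.0036×126)
= 0.395 × 0.878 × 0.5464 = 0.1895
(R_B − R_A)/R_A = 0.1895 − 1 = -81.0%

-81.0%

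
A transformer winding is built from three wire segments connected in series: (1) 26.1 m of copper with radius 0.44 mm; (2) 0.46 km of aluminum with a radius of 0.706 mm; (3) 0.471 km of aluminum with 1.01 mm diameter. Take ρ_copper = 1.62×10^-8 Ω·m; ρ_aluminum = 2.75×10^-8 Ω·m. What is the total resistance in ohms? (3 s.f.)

24.9 Ω

Seg 1: A = πr² = π(4.4000e-04 m)² = 6.082e-07 m²
R_1 = (1.62×10^-8)(26.1)/(6.082e-07) = 0.6952 Ω
Seg 2: A = πr² = π(7.0600e-04 m)² = 1.566e-06 m²
R_2 = (2.75×10^-8)(460)/(1.566e-06) = 8.079 Ω
Seg 3: A = π(d/2)² = π(5.0500e-04 m)² = 8.012e-07 m²
R_3 = (2.75×10^-8)(471)/(8.012e-07) = 16.17 Ω
R_total = R_1 + R_2 + R_3 = 24.9 Ω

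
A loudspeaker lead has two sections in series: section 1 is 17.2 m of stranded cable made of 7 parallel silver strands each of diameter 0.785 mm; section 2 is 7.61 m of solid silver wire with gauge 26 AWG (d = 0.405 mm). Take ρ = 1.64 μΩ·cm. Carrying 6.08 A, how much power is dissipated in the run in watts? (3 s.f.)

ρ = 1.64 μΩ·cm = 1.64×10^-8 Ω·m
Section 1: A_strand = π(3.9250e-04)² = 4.840e-07 m²; R₁ = ρL/(N·A_s) = (1.64×10^-8)(17.2)/(7×4.840e-07) = 0.08326 Ω
Section 2: A = π(0.405/2 mm)² = π(2.0250e-04 m)² = 1.288e-07 m²
R₂ = (1.64×10^-8)(7.61)/(1.288e-07) = 0.9688 Ω
R = R₁ + R₂ = 1.052 Ω
P = I²R = (6.08)² × 1.052 = 38.9 W

38.9 W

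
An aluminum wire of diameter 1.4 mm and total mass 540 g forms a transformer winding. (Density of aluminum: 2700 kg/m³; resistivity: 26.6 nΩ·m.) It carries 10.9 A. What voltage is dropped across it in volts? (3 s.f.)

ρ = 26.6 nΩ·m = 2.66×10^-8 Ω·m
A = π(d/2)² = π(7.0000e-04 m)² = 1.5394e-06 m²
L = m/(density·A) = 0.54/(2700×1.5394e-06) = 129.9 m
R = ρL/A = (2.66×10^-8)(129.9)/(1.5394e-06) = 2.245 Ω
V = IR = 10.9 × 2.245 = 24.5 V

24.5 V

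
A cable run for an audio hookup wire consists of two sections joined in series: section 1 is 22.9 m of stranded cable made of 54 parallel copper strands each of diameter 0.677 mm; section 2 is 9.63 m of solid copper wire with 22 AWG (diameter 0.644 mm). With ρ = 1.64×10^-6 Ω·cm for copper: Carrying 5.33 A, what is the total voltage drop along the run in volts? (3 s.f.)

ρ = 1.64×10^-6 Ω·cm = 1.64×10^-8 Ω·m
Section 1: A_strand = π(3.3850e-04)² = 3.600e-07 m²; R₁ = ρL/(N·A_s) = (1.64×10^-8)(22.9)/(54×3.600e-07) = 0.01932 Ω
Section 2: A = π(0.644/2 mm)² = π(3.2200e-04 m)² = 3.257e-07 m²
R₂ = (1.64×10^-8)(9.63)/(3.257e-07) = 0.4849 Ω
R = R₁ + R₂ = 0.5042 Ω
V = IR = 5.33 × 0.5042 = 2.69 V

2.69 V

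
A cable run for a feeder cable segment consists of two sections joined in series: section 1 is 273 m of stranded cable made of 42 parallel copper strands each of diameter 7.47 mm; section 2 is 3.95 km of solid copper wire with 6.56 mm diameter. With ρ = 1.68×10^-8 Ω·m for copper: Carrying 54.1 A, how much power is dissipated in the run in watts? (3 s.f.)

Section 1: A_strand = π(3.7350e-03)² = 4.383e-05 m²; R₁ = ρL/(N·A_s) = (1.68×10^-8)(273)/(42×4.383e-05) = 0.002492 Ω
Section 2: A = π(d/2)² = π(3.2800e-03 m)² = 3.380e-05 m²
R₂ = (1.68×10^-8)(3950)/(3.380e-05) = 1.963 Ω
R = R₁ + R₂ = 1.966 Ω
P = I²R = (54.1)² × 1.966 = 5750 W

5750 W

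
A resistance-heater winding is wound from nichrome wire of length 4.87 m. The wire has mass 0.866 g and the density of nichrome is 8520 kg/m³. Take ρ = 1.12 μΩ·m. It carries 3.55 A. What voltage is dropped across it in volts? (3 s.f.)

928 V

ρ = 1.12 μΩ·m = 1.12×10^-6 Ω·m
A = m/(density·L) = 8.660×10^-4/(8520×4.87) = 2.0871e-08 m²
R = ρL/A = (1.12×10^-6)(4.87)/(2.0871e-08) = 261.3 Ω
V = IR = 3.55 × 261.3 = 928 V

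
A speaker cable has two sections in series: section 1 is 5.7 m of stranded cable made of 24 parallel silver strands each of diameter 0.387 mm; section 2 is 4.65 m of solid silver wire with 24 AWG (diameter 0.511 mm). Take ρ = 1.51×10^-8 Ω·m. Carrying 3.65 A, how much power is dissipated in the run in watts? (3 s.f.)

Section 1: A_strand = π(1.9350e-04)² = 1.176e-07 m²; R₁ = ρL/(N·A_s) = (1.51×10^-8)(5.7)/(24×1.176e-07) = 0.03049 Ω
Section 2: A = π(0.511/2 mm)² = π(2.5550e-04 m)² = 2.051e-07 m²
R₂ = (1.51×10^-8)(4.65)/(2.051e-07) = 0.3424 Ω
R = R₁ + R₂ = 0.3729 Ω
P = I²R = (3.65)² × 0.3729 = 4.97 W

4.97 W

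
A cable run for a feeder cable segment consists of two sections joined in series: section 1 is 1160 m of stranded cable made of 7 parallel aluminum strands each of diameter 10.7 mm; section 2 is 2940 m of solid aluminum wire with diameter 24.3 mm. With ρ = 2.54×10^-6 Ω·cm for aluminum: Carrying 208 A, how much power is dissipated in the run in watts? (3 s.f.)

ρ = 2.54×10^-6 Ω·cm = 2.54×10^-8 Ω·m
Section 1: A_strand = π(5.3500e-03)² = 8.992e-05 m²; R₁ = ρL/(N·A_s) = (2.54×10^-8)(1160)/(7×8.992e-05) = 0.04681 Ω
Section 2: A = π(d/2)² = π(1.2150e-02 m)² = 4.638e-04 m²
R₂ = (2.54×10^-8)(2940)/(4.638e-04) = 0.161 Ω
R = R₁ + R₂ = 0.2078 Ω
P = I²R = (208)² × 0.2078 = 8990 W

8990 W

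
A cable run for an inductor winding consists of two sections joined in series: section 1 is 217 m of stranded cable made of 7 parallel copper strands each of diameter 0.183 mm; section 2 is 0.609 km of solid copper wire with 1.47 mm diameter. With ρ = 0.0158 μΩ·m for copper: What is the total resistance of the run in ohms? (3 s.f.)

24.3 Ω

ρ = 0.0158 μΩ·m = 1.58×10^-8 Ω·m
Section 1: A_strand = π(9.1500e-05)² = 2.630e-08 m²; R₁ = ρL/(N·A_s) = (1.58×10^-8)(217)/(7×2.630e-08) = 18.62 Ω
Section 2: A = π(d/2)² = π(7.3500e-04 m)² = 1.697e-06 m²
R₂ = (1.58×10^-8)(609)/(1.697e-06) = 5.67 Ω
R = R₁ + R₂ = 24.3 Ω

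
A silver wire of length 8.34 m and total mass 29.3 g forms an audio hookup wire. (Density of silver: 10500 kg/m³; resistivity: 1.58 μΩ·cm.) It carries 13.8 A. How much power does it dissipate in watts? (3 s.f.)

ρ = 1.58 μΩ·cm = 1.58×10^-8 Ω·m
A = m/(density·L) = 0.0293/(10500×8.34) = 3.3459e-07 m²
R = ρL/A = (1.58×10^-8)(8.34)/(3.3459e-07) = 0.3938 Ω
P = I²R = (13.8)² × 0.3938 = 75.0 W

75.0 W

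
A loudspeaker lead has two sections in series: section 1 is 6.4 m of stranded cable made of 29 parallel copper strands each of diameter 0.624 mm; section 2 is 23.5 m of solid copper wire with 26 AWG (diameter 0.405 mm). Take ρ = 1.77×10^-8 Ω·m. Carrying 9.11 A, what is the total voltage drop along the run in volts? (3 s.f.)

Section 1: A_strand = π(3.1200e-04)² = 3.058e-07 m²; R₁ = ρL/(N·A_s) = (1.77×10^-8)(6.4)/(29×3.058e-07) = 0.01277 Ω
Section 2: A = π(0.405/2 mm)² = π(2.0250e-04 m)² = 1.288e-07 m²
R₂ = (1.77×10^-8)(23.5)/(1.288e-07) = 3.229 Ω
R = R₁ + R₂ = 3.242 Ω
V = IR = 9.11 × 3.242 = 29.5 V

29.5 V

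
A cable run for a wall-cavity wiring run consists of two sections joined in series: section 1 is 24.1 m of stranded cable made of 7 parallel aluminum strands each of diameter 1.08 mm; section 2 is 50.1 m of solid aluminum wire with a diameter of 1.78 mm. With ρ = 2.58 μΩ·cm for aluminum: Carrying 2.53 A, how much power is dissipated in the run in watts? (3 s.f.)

ρ = 2.58 μΩ·cm = 2.58×10^-8 Ω·m
Section 1: A_strand = π(5.4000e-04)² = 9.161e-07 m²; R₁ = ρL/(N·A_s) = (2.58×10^-8)(24.1)/(7×9.161e-07) = 0.09696 Ω
Section 2: A = π(d/2)² = π(8.9000e-04 m)² = 2.488e-06 m²
R₂ = (2.58×10^-8)(50.1)/(2.488e-06) = 0.5194 Ω
R = R₁ + R₂ = 0.6164 Ω
P = I²R = (2.53)² × 0.6164 = 3.95 W

3.95 W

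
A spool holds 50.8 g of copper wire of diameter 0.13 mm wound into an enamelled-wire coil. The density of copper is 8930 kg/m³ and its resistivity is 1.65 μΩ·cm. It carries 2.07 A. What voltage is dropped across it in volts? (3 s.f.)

ρ = 1.65 μΩ·cm = 1.65×10^-8 Ω·m
A = π(d/2)² = π(6.5000e-05 m)² = 1.3273e-08 m²
L = m/(density·A) = 0.0508/(8930×1.3273e-08) = 428.6 m
R = ρL/A = (1.65×10^-8)(428.6)/(1.3273e-08) = 532.8 Ω
V = IR = 2.07 × 532.8 = 1100 V

1100 V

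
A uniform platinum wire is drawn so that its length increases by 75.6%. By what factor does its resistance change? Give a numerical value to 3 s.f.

3.08

k = 1 + 75.6/100 = 1.756; volume constant ⇒ A' = A/k, so R' = k²R.
Factor = 3.08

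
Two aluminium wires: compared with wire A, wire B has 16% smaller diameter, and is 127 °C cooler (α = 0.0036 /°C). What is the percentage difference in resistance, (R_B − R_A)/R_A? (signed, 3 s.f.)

R ∝ ρL/d² with ρ ∝ (1+αΔT), so R_B/R_A = (1 − 16/100)⁻² × (1 − 0.0036×127)
= 1.417 × 0.5428 = 0.7693
(R_B − R_A)/R_A = 0.7693 − 1 = -23.1%

-23.1%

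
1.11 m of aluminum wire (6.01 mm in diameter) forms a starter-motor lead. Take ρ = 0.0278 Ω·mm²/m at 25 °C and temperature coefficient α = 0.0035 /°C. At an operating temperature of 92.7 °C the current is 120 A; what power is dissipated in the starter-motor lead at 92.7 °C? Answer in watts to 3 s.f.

19.4 W

ρ = 0.0278 Ω·mm²/m = 2.78×10^-8 Ω·m
A = π(d/2)² = π(3.0050e-03 m)² = 2.837e-05 m²
R₍25₎ = ρL/A = (2.78×10^-8)(1.11)/(2.837e-05) = 0.001088 Ω
R₍92.7₎ = R₍25₎(1 + αΔT) = 0.001088 × (1 + 0.0035×67.7) = 0.001345 Ω
P = I²R = (120)² × 0.001345 = 19.4 W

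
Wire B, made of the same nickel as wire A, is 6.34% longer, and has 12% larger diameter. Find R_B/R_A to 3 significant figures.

R ∝ L/d², so R_B/R_A = (1 + 6.34/100) × (1 + 12/100)⁻²
= 1.063 × 0.7972 = 0.848

0.848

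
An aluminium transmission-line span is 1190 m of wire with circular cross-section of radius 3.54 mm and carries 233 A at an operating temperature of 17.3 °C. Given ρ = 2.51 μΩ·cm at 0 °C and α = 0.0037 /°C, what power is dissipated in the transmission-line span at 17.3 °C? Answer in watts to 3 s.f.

ρ = 2.51 μΩ·cm = 2.51×10^-8 Ω·m
A = πr² = π(3.5400e-03 m)² = 3.937e-05 m²
R₍0₎ = ρL/A = (2.51×10^-8)(1190)/(3.937e-05) = 0.7587 Ω
R₍17.3₎ = R₍0₎(1 + αΔT) = 0.7587 × (1 + 0.0037×17.3) = 0.8073 Ω
P = I²R = (233)² × 0.8073 = 43800 W

43800 W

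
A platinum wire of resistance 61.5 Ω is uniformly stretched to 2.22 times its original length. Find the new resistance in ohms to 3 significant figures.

303 Ω

Volume constant ⇒ A' = A/k with k = 2.22. R' = ρ(kL)/(A/k) = k²R.
R' = 4.928 × 61.5 = 303 Ω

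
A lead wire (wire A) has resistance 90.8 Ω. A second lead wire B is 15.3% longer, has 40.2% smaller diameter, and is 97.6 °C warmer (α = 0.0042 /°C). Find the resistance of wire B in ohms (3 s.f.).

R ∝ ρL/d² with ρ ∝ (1+αΔT), so R_B/R_A = (1 + 15.3/100) × (1 − 40.2/100)⁻² × (1 + 0.0042×97.6)
= 1.153 × 2.796 × 1.41 = 4.546
R_B = 4.546 × 90.8 = 413 Ω

413 Ω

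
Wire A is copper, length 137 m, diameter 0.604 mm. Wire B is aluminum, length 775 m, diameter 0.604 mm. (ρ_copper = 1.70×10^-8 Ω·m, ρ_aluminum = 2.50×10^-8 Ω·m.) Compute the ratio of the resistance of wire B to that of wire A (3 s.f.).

R ∝ ρL/d², so R_B/R_A = (ρ_B/ρ_A) × (L_B/L_A)
= (2.50×10^-8/1.70×10^-8) × (775/137) = 8.32

8.32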